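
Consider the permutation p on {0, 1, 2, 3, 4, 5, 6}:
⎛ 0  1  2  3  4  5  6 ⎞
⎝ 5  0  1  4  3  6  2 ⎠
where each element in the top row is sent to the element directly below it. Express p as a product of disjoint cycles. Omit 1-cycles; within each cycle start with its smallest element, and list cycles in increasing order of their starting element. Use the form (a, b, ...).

Start at 0 and follow images: 0 → 5 → 6 → 2 → 1 → 0, giving the cycle (0, 5, 6, 2, 1).
Repeating from the next unused element and collecting all non-trivial cycles gives (0, 5, 6, 2, 1)(3, 4).

(0, 5, 6, 2, 1)(3, 4)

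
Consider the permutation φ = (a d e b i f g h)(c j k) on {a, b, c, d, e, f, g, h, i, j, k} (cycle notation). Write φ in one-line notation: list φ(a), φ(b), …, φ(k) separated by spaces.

d i j e b g h a f k c

Image by image: a→d, b→i, c→j, d→e, e→b, f→g, g→h, h→a, i→f, j→k, k→c.
So the one-line form is d i j e b g h a f k c.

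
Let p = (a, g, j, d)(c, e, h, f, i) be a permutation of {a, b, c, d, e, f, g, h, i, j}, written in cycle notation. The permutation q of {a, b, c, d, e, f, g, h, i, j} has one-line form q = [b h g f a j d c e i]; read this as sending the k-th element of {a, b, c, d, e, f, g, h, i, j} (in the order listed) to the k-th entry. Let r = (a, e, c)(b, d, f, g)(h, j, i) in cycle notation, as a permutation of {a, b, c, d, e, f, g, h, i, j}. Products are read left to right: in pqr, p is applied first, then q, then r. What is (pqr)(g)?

h

Apply the permutations in order: p(g) = j, then q(j) = i, then r(i) = h. So (pqr)(g) = h.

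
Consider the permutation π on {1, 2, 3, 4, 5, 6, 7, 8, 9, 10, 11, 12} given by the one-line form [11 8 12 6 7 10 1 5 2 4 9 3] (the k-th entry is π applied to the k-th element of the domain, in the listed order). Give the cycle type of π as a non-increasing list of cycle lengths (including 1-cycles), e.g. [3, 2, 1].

The disjoint cycles are (1, 11, 9, 2, 8, 5, 7)(3, 12)(4, 6, 10), with lengths 7, 3, 2 in non-increasing order.

[7, 3, 2]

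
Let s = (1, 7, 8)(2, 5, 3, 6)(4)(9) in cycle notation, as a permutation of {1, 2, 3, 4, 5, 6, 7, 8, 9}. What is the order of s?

The disjoint cycles have lengths 4, 3, 1, 1.
Since disjoint cycles commute, ord(s) = lcm(4, 3) = 12.

12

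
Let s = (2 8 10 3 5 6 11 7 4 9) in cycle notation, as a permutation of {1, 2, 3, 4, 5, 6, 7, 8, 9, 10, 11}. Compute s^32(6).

6 lies in the 10-cycle (2 8 10 3 5 6 11 7 4 9).
On a 10-cycle, s^10 is the identity, so s^32 = s^2 there (32 ≡ 2 mod 10).
Advancing 2 steps from 6: 6 → 11 → 7.

7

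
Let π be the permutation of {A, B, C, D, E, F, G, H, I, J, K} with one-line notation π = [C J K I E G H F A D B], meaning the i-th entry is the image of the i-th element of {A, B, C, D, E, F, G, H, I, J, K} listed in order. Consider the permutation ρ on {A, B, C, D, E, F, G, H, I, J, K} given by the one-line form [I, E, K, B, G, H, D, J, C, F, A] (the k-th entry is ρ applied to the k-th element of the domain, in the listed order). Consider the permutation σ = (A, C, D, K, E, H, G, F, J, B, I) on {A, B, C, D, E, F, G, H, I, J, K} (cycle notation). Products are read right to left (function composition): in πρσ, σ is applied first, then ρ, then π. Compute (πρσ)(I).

A

Chase I: σ(I) = A; ρ(A) = I; π(I) = A. Hence (πρσ)(I) = A.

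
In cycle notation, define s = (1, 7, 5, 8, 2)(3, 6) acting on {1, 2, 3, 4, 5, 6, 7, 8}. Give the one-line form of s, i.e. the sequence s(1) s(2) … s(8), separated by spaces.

7 1 6 4 8 3 5 2

Image by image: 1↦7, 2↦1, 3↦6, 4↦4, 5↦8, 6↦3, 7↦5, 8↦2.
Listing these in domain order gives 7 1 6 4 8 3 5 2.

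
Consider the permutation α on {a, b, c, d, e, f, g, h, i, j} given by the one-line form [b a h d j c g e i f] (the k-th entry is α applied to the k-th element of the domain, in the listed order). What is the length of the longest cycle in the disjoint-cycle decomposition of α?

Decomposing into disjoint cycles gives (a, b)(c, h, e, j, f); the longest has length 5.

5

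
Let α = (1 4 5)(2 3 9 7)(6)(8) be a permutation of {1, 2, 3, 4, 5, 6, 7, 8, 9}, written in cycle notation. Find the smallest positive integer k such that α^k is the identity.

12

The cycle type of α is (4, 3, 1, 1).
The order of α is the least common multiple of its cycle lengths: lcm(4, 3) = 12.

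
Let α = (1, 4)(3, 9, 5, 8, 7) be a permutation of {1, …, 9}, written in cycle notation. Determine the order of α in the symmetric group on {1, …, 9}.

The cycle type of α is (5, 2, 1, 1).
Since disjoint cycles commute, ord(α) = lcm(5, 2) = 10.

10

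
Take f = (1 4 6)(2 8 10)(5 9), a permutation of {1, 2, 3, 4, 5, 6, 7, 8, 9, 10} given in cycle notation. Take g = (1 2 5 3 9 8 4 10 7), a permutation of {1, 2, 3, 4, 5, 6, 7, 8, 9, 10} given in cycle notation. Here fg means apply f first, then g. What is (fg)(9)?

3

f(9) = 5, then g(5) = 3; composing gives (fg)(9) = 3.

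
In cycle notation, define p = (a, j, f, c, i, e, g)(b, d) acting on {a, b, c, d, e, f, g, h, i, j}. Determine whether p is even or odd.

The cycle lengths are 7, 2, 1.
A cycle is odd iff its length is even; p has 1 even-length cycle, so sgn(p) = (−1)^1 and p is odd.

odd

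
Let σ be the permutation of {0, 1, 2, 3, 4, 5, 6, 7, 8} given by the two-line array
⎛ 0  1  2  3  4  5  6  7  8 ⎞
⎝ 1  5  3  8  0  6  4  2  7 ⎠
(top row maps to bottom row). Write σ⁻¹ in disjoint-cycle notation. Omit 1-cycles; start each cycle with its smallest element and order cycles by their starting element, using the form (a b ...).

The cycle decomposition of σ is (0 1 5 6 4)(2 3 8 7).
Reversing each cycle (and rotating so the smallest element leads) gives σ⁻¹ = (0 4 6 5 1)(2 7 8 3).

(0 4 6 5 1)(2 7 8 3)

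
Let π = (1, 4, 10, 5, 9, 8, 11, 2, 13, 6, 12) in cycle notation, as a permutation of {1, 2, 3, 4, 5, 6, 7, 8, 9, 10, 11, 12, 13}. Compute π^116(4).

4 lies in the 11-cycle (1, 4, 10, 5, 9, 8, 11, 2, 13, 6, 12).
Since the cycle has length 11, π^116 acts on it the same as π^6 (116 mod 11 = 6).
Advancing 6 steps from 4: 4 → 10 → 5 → 9 → 8 → 11 → 2.

2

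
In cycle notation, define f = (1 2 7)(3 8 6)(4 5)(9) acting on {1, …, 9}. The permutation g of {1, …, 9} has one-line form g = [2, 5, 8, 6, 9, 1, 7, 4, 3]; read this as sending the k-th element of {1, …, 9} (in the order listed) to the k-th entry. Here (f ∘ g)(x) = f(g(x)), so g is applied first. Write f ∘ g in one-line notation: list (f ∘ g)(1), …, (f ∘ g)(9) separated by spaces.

7 4 6 3 9 2 1 5 8

(f ∘ g)(x) = f(g(x)). Computing each image: f(g(1)) = f(2) = 7, f(g(2)) = f(5) = 4, f(g(3)) = f(8) = 6, f(g(4)) = f(6) = 3, f(g(5)) = f(9) = 9, f(g(6)) = f(1) = 2, f(g(7)) = f(7) = 1, f(g(8)) = f(4) = 5, f(g(9)) = f(3) = 8.
Hence f ∘ g = [7 4 6 3 9 2 1 5 8].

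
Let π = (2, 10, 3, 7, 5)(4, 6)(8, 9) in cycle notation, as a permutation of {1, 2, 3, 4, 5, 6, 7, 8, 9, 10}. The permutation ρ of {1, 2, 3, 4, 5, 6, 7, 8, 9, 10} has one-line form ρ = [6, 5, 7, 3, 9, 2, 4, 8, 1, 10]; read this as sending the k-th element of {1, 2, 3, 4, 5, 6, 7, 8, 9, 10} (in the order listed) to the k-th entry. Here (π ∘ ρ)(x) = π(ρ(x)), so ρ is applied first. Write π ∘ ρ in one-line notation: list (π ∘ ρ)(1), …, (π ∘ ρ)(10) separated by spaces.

(π ∘ ρ)(x) = π(ρ(x)). Computing each image: π(ρ(1)) = π(6) = 4, π(ρ(2)) = π(5) = 2, π(ρ(3)) = π(7) = 5, π(ρ(4)) = π(3) = 7, π(ρ(5)) = π(9) = 8, π(ρ(6)) = π(2) = 10, π(ρ(7)) = π(4) = 6, π(ρ(8)) = π(8) = 9, π(ρ(9)) = π(1) = 1, π(ρ(10)) = π(10) = 3.
Hence π ∘ ρ = [4 2 5 7 8 10 6 9 1 3].

4 2 5 7 8 10 6 9 1 3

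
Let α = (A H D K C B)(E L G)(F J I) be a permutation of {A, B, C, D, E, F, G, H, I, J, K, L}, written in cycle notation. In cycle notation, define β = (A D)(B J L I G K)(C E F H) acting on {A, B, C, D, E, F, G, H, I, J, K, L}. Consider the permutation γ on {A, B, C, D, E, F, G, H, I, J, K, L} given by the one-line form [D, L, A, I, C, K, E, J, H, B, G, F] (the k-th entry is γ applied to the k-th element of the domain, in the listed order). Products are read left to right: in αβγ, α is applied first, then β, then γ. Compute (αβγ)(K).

Chase K: α(K) = C; β(C) = E; γ(E) = C. Hence (αβγ)(K) = C.

C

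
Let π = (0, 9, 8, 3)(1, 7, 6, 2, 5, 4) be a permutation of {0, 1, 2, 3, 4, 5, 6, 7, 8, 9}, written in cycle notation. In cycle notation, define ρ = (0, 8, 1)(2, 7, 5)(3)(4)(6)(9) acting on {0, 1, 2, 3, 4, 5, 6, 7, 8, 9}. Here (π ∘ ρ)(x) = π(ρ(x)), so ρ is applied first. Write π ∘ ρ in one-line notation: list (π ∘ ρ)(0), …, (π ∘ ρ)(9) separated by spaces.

For each element, apply ρ then π: 0 → 8 → 3; 1 → 0 → 9; 2 → 7 → 6; 3 → 3 → 0; 4 → 4 → 1; 5 → 2 → 5; 6 → 6 → 2; 7 → 5 → 4; 8 → 1 → 7; 9 → 9 → 8.
So π ∘ ρ in one-line form is 3 9 6 0 1 5 2 4 7 8.

3 9 6 0 1 5 2 4 7 8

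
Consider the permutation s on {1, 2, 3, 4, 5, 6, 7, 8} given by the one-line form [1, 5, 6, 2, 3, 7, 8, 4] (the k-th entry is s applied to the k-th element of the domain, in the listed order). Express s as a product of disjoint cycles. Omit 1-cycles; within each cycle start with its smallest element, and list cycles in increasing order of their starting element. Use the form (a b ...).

(2 5 3 6 7 8 4)

From 2: 2 → 5 → 3 → 6 → 7 → 8 → 4 → 2, closing the cycle (2 5 3 6 7 8 4).
Continuing from each remaining unvisited element yields (2 5 3 6 7 8 4).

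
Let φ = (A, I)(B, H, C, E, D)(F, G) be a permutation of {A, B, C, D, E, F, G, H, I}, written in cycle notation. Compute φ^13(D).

C

D lies in the 5-cycle (B, H, C, E, D).
On a 5-cycle, φ^5 is the identity, so φ^13 = φ^3 there (13 ≡ 3 mod 5).
Stepping 3 places around the cycle: D → B → H → C.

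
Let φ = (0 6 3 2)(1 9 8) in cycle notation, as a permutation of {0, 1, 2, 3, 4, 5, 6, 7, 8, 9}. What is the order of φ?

The cycle type of φ is (4, 3, 1, 1, 1).
Since disjoint cycles commute, ord(φ) = lcm(4, 3) = 12.

12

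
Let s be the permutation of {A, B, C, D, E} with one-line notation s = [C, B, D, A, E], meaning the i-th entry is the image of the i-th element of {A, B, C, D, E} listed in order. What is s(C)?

D

C is element number 3 of the domain, and entry number 3 of the one-line form is D, so s(C) = D.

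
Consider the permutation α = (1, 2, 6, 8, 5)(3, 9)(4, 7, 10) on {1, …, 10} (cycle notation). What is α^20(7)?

4

7 lies in the 3-cycle (4, 7, 10).
Powers repeat with period 3 on this cycle, and 20 mod 3 = 2, so α^20(7) = α^2(7).
Stepping 2 places around the cycle: 7 → 10 → 4.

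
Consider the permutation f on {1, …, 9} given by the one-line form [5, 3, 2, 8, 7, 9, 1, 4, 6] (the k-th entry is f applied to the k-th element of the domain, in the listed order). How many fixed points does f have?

No element satisfies f(x) = x, so there are 0 fixed points.

0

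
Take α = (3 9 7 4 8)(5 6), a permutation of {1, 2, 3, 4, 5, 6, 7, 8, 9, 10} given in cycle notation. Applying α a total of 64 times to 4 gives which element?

4 lies in the 5-cycle (3 9 7 4 8).
Since the cycle has length 5, α^64 acts on it the same as α^4 (64 mod 5 = 4).
Advancing 4 steps from 4: 4 → 8 → 3 → 9 → 7.

7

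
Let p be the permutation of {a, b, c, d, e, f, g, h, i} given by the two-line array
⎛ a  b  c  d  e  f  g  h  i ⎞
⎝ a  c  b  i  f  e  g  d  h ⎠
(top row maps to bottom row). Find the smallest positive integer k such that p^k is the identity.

Decomposing into disjoint cycles gives cycle lengths 3, 2, 2, 1, 1.
The order is lcm(3, 2, 2) = 6.

6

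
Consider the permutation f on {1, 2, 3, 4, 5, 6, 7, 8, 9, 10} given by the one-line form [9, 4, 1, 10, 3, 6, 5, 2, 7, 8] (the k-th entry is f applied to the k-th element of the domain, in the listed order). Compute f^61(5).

Tracing 5 → 3 → … returns to 5 after 5 steps, so 5 lies in a 5-cycle (1, 9, 7, 5, 3).
On a 5-cycle, f^5 is the identity, so f^61 = f^1 there (61 ≡ 1 mod 5).
Advancing 1 step from 5: 5 → 3.

3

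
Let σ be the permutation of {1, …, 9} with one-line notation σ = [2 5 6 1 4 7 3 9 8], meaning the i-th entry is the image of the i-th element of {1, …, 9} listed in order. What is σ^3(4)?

5

Tracing 4 → 1 → … returns to 4 after 4 steps, so 4 lies in a 4-cycle (1 2 5 4).
Advancing 3 steps from 4: 4 → 1 → 2 → 5.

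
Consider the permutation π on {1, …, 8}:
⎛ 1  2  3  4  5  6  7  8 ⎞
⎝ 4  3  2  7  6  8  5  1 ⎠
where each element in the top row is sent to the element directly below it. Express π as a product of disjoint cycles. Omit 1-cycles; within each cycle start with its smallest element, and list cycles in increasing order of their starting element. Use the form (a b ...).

(1 4 7 5 6 8)(2 3)

From 1: 1 → 4 → 7 → 5 → 6 → 8 → 1, closing the cycle (1 4 7 5 6 8).
Continuing from each remaining unvisited element yields (1 4 7 5 6 8)(2 3).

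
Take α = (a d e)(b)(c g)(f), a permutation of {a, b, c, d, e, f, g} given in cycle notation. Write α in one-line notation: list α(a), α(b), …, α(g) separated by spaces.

Reading each image from the cycles: a↦d, b↦b, c↦g, d↦e, e↦a, f↦f, g↦c.
So the one-line form is d b g e a f c.

d b g e a f c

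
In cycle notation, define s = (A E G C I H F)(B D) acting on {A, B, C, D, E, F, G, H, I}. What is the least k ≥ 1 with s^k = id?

14

The cycle type of s is (7, 2).
The order of s is the least common multiple of its cycle lengths: lcm(7, 2) = 14.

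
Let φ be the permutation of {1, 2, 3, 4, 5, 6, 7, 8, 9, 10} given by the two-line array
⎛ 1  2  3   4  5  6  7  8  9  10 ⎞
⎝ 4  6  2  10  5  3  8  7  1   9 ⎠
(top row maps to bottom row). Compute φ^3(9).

Tracing 9 → 1 → … returns to 9 after 4 steps, so 9 lies in a 4-cycle (1 4 10 9).
Stepping 3 places around the cycle: 9 → 1 → 4 → 10.

10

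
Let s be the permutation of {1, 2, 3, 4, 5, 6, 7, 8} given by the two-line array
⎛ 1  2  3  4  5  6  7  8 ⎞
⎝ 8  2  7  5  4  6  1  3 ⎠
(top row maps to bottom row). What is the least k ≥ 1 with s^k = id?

Decomposing into disjoint cycles gives cycle lengths 4, 2, 1, 1.
The order of s is the least common multiple of its cycle lengths: lcm(4, 2) = 4.

4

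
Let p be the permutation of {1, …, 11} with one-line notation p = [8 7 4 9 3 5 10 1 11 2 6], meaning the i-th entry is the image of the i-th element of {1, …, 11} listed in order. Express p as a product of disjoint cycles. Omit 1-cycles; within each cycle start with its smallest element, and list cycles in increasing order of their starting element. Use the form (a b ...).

Iterating p from 1 gives 1 → 8 → 1; that is the 2-cycle (1 8).
Repeating from the next unused element and collecting all non-trivial cycles gives (1 8)(2 7 10)(3 4 9 11 6 5).

(1 8)(2 7 10)(3 4 9 11 6 5)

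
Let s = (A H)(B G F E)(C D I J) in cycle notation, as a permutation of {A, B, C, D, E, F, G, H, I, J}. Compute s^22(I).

I lies in the 4-cycle (C D I J).
On a 4-cycle, s^4 is the identity, so s^22 = s^2 there (22 ≡ 2 mod 4).
Advancing 2 steps from I: I → J → C.

C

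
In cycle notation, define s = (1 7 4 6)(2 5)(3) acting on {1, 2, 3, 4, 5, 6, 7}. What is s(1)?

Within (1 7 4 6), 1 ↦ 7.

7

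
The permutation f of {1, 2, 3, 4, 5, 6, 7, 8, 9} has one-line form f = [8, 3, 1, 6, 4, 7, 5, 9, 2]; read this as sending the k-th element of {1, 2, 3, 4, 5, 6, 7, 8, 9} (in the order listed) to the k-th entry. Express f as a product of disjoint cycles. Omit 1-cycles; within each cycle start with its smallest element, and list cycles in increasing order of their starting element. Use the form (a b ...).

(1 8 9 2 3)(4 6 7 5)

Iterating f from 1 gives 1 → 8 → 9 → 2 → 3 → 1; that is the 5-cycle (1 8 9 2 3).
Continuing from each remaining unvisited element yields (1 8 9 2 3)(4 6 7 5).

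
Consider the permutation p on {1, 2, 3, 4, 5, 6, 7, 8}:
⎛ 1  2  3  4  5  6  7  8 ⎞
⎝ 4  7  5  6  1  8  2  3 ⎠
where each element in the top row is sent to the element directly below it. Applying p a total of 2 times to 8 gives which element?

5

Tracing 8 → 3 → … returns to 8 after 6 steps, so 8 lies in a 6-cycle (1 4 6 8 3 5).
Advancing 2 steps from 8: 8 → 3 → 5.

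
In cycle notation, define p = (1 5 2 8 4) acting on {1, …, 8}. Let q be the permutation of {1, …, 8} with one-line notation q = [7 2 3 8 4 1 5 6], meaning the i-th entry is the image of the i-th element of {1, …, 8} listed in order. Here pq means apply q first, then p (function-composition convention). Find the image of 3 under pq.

3

q(3) = 3, then p(3) = 3; composing gives (pq)(3) = 3.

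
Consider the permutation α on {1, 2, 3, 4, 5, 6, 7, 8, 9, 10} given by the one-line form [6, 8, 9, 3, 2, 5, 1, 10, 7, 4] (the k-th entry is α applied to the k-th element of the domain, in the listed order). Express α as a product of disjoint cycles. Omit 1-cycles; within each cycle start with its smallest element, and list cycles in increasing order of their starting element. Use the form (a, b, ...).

Start at 1 and follow images: 1 → 6 → 5 → 2 → 8 → 10 → 4 → 3 → 9 → 7 → 1, giving the cycle (1, 6, 5, 2, 8, 10, 4, 3, 9, 7).
Repeating from the next unused element and collecting all non-trivial cycles gives (1, 6, 5, 2, 8, 10, 4, 3, 9, 7).

(1, 6, 5, 2, 8, 10, 4, 3, 9, 7)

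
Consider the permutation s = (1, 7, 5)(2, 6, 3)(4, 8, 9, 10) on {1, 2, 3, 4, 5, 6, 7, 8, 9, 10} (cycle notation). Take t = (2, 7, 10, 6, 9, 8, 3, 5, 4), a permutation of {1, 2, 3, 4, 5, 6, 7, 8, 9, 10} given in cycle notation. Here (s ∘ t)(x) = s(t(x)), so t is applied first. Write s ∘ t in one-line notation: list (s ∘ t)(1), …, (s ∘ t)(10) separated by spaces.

Chase each element through t then s: 1 → 1 → 7; 2 → 7 → 5; 3 → 5 → 1; 4 → 2 → 6; 5 → 4 → 8; 6 → 9 → 10; 7 → 10 → 4; 8 → 3 → 2; 9 → 8 → 9; 10 → 6 → 3.
So s ∘ t in one-line form is 7 5 1 6 8 10 4 2 9 3.

7 5 1 6 8 10 4 2 9 3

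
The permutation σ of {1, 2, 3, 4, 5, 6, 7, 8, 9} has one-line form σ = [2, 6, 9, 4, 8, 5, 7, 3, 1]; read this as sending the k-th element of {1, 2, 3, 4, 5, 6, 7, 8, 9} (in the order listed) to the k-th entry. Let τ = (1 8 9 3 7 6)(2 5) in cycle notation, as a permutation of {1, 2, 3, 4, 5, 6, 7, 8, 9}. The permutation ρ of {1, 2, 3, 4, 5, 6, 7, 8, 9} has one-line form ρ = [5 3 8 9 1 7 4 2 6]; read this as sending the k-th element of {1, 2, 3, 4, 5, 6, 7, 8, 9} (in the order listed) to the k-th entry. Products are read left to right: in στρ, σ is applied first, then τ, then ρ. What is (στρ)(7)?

Apply the permutations in order: σ(7) = 7, then τ(7) = 6, then ρ(6) = 7. So (στρ)(7) = 7.

7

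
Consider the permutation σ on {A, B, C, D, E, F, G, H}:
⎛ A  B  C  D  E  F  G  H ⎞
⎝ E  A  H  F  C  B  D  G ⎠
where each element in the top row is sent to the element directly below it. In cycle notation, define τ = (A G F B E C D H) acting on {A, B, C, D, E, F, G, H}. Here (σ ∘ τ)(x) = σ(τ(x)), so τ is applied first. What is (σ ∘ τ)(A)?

τ(A) = G, then σ(G) = D; composing gives (σ ∘ τ)(A) = D.

D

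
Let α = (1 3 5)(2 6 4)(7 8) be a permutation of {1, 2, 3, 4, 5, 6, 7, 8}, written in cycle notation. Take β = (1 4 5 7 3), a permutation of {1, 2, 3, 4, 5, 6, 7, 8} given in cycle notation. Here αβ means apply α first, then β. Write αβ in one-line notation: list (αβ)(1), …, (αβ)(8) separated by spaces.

(αβ)(x) = β(α(x)). Computing each image: β(α(1)) = β(3) = 1, β(α(2)) = β(6) = 6, β(α(3)) = β(5) = 7, β(α(4)) = β(2) = 2, β(α(5)) = β(1) = 4, β(α(6)) = β(4) = 5, β(α(7)) = β(8) = 8, β(α(8)) = β(7) = 3.
Hence αβ = [1 6 7 2 4 5 8 3].

1 6 7 2 4 5 8 3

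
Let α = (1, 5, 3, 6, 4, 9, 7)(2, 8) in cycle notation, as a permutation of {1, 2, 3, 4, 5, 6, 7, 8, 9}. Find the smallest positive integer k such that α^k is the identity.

14

The disjoint cycles have lengths 7, 2.
The order of α is the least common multiple of its cycle lengths: lcm(7, 2) = 14.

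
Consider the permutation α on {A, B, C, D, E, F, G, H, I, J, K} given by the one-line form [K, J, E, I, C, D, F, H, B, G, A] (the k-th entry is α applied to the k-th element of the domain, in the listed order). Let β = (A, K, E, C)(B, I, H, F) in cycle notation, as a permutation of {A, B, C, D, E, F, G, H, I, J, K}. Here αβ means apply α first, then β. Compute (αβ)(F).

D

First apply α: α(F) = D, then β(D) = D. Thus (αβ)(F) = D.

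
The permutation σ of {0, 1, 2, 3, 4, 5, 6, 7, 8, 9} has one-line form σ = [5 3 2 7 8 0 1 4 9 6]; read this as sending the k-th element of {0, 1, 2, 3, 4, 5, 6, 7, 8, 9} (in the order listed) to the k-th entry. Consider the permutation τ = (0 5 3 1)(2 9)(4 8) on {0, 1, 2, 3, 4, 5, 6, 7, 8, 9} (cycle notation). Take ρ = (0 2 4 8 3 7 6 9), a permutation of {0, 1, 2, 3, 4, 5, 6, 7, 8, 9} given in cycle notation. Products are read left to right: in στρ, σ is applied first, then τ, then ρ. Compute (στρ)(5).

5

(στρ)(5) = ρ(τ(σ(5))). σ(5) = 0, then τ(0) = 5, then ρ(5) = 5, so the result is 5.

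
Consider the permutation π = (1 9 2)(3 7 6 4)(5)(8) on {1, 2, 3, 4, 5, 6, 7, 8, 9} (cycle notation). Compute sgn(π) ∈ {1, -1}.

The cycle lengths are 4, 3, 1, 1.
A cycle is odd iff its length is even; π has 1 even-length cycle, so sgn(π) = (−1)^1 and π is odd.

-1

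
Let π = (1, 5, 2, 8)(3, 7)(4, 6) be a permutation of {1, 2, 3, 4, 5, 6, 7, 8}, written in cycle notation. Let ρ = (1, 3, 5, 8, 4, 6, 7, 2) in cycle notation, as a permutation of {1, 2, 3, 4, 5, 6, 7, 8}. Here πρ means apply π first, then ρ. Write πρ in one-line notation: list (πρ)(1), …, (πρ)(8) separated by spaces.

8 4 2 7 1 6 5 3

(πρ)(x) = ρ(π(x)). Computing each image: ρ(π(1)) = ρ(5) = 8, ρ(π(2)) = ρ(8) = 4, ρ(π(3)) = ρ(7) = 2, ρ(π(4)) = ρ(6) = 7, ρ(π(5)) = ρ(2) = 1, ρ(π(6)) = ρ(4) = 6, ρ(π(7)) = ρ(3) = 5, ρ(π(8)) = ρ(1) = 3.
Hence πρ = [8 4 2 7 1 6 5 3].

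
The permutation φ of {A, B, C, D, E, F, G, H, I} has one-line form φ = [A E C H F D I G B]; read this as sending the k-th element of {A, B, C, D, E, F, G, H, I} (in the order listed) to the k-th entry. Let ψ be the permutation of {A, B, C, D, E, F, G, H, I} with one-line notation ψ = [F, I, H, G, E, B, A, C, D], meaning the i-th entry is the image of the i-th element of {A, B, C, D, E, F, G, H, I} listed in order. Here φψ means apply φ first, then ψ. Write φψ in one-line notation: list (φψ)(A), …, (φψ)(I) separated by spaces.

F E H C B G D A I

(φψ)(x) = ψ(φ(x)). Computing each image: ψ(φ(A)) = ψ(A) = F, ψ(φ(B)) = ψ(E) = E, ψ(φ(C)) = ψ(C) = H, ψ(φ(D)) = ψ(H) = C, ψ(φ(E)) = ψ(F) = B, ψ(φ(F)) = ψ(D) = G, ψ(φ(G)) = ψ(I) = D, ψ(φ(H)) = ψ(G) = A, ψ(φ(I)) = ψ(B) = I.
Hence φψ = [F E H C B G D A I].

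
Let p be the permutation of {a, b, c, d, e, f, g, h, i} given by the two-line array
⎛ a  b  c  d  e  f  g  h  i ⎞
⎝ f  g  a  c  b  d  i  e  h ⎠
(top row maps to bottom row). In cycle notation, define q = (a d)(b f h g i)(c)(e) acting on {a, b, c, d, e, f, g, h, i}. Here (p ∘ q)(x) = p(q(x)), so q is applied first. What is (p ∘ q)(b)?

q(b) = f, then p(f) = d; composing gives (p ∘ q)(b) = d.

d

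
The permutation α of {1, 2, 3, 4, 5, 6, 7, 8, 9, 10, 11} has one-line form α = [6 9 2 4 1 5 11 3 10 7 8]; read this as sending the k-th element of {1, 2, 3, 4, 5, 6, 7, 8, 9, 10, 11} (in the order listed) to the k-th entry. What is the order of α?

21

Writing α as disjoint cycles, the cycle lengths are 7, 3, 1.
The order of α is the least common multiple of its cycle lengths: lcm(7, 3) = 21.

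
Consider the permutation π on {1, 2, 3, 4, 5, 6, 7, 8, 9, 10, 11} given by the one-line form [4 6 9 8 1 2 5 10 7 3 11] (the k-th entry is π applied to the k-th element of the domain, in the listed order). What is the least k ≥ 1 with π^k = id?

Decomposing into disjoint cycles gives cycle lengths 8, 2, 1.
Since disjoint cycles commute, ord(π) = lcm(8, 2) = 8.

8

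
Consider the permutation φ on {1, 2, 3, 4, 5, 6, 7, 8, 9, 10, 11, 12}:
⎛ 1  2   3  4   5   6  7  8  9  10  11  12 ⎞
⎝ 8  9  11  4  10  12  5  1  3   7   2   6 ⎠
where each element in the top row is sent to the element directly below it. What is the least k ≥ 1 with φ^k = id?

12

The disjoint-cycle form of φ has cycle lengths 4, 3, 2, 2, 1.
The order of φ is the least common multiple of its cycle lengths: lcm(4, 3, 2, 2) = 12.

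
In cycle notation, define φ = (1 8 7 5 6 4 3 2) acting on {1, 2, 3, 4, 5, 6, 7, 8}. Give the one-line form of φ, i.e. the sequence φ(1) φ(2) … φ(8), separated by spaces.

8 1 2 3 6 4 5 7

Image by image: 1→8, 2→1, 3→2, 4→3, 5→6, 6→4, 7→5, 8→7.
So the one-line form is 8 1 2 3 6 4 5 7.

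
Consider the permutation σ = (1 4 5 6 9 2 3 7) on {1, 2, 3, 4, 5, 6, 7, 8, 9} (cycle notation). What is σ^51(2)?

2 lies in the 8-cycle (1 4 5 6 9 2 3 7).
Since the cycle has length 8, σ^51 acts on it the same as σ^3 (51 mod 8 = 3).
Advancing 3 steps from 2: 2 → 3 → 7 → 1.

1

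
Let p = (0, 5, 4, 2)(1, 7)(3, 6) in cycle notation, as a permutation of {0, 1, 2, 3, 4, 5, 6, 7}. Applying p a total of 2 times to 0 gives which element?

4

0 lies in the 4-cycle (0, 5, 4, 2).
Stepping 2 places around the cycle: 0 → 5 → 4.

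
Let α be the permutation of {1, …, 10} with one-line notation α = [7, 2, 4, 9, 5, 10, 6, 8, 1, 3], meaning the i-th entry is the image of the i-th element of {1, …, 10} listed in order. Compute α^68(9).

Tracing 9 → 1 → … returns to 9 after 7 steps, so 9 lies in a 7-cycle (1 7 6 10 3 4 9).
On a 7-cycle, α^7 is the identity, so α^68 = α^5 there (68 ≡ 5 mod 7).
Stepping 5 places around the cycle: 9 → 1 → 7 → 6 → 10 → 3.

3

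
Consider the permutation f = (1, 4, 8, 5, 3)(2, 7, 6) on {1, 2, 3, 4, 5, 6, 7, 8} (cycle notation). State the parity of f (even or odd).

even

The cycle lengths are 5, 3.
A cycle of length ℓ contributes ℓ−1 transpositions, so f is a product of 4 + 2 = 6 transpositions — even.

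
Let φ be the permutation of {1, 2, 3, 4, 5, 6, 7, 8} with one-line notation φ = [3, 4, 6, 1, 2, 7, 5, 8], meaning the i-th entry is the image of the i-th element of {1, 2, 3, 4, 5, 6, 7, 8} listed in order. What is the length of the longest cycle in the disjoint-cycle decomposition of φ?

7

Decomposing into disjoint cycles gives (1, 3, 6, 7, 5, 2, 4); the longest has length 7.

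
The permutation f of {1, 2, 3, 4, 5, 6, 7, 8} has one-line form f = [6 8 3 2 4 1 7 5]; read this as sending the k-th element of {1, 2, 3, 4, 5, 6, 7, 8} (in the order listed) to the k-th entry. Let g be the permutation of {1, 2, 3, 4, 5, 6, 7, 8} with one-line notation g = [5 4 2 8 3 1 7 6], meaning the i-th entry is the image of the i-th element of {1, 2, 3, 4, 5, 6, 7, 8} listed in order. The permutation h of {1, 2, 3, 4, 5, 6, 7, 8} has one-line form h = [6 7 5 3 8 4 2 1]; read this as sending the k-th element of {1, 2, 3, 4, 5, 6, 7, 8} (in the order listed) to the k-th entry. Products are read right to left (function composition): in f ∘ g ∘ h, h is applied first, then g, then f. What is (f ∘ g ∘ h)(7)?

Chase 7: h(7) = 2; g(2) = 4; f(4) = 2. Hence (f ∘ g ∘ h)(7) = 2.

2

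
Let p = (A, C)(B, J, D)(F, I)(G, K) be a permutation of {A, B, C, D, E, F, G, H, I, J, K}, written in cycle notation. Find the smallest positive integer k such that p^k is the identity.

6

The disjoint cycles have lengths 3, 2, 2, 2, 1, 1.
Since disjoint cycles commute, ord(p) = lcm(3, 2, 2, 2) = 6.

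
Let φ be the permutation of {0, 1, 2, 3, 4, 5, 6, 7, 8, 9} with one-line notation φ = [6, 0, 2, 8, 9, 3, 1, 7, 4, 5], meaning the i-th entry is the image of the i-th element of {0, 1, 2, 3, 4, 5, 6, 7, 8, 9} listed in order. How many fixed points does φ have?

The fixed points (elements with φ(x) = x) are {2, 7}, so there are 2.

2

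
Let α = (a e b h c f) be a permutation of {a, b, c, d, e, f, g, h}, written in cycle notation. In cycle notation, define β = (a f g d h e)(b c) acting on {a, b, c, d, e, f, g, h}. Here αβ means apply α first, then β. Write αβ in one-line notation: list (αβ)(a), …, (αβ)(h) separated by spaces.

(αβ)(x) = β(α(x)). Computing each image: β(α(a)) = β(e) = a, β(α(b)) = β(h) = e, β(α(c)) = β(f) = g, β(α(d)) = β(d) = h, β(α(e)) = β(b) = c, β(α(f)) = β(a) = f, β(α(g)) = β(g) = d, β(α(h)) = β(c) = b.
Hence αβ = [a e g h c f d b].

a e g h c f d b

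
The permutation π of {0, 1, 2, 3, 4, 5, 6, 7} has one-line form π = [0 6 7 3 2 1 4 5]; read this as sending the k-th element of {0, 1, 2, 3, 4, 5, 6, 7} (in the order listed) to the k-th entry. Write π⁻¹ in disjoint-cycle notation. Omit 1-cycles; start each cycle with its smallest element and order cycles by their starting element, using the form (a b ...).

First write π in disjoint cycles: (1 6 4 2 7 5).
The inverse reverses every cycle; in canonical form, π⁻¹ = (1 5 7 2 4 6).

(1 5 7 2 4 6)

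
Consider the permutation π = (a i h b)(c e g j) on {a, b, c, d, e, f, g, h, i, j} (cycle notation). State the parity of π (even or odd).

The cycle lengths are 4, 4, 1, 1.
A cycle is odd iff its length is even; π has 2 even-length cycles, so sgn(π) = (−1)^2 and π is even.

even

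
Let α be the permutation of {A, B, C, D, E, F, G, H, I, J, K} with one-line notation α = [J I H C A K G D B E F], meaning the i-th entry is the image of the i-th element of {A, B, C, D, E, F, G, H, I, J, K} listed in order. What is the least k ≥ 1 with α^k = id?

The disjoint-cycle form of α has cycle lengths 3, 3, 2, 2, 1.
The order of α is the least common multiple of its cycle lengths: lcm(3, 3, 2, 2) = 6.

6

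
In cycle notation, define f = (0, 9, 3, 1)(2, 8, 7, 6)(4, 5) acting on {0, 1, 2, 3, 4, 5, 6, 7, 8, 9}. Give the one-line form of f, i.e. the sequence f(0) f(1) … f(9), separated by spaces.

Reading each image from the cycles: 0↦9, 1↦0, 2↦8, 3↦1, 4↦5, 5↦4, 6↦2, 7↦6, 8↦7, 9↦3.
Listing these in domain order gives 9 0 8 1 5 4 2 6 7 3.

9 0 8 1 5 4 2 6 7 3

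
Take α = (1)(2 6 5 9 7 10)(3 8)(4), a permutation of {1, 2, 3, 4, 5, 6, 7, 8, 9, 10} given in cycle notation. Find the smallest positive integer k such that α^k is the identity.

The disjoint cycles have lengths 6, 2, 1, 1.
The order is lcm(6, 2) = 6.

6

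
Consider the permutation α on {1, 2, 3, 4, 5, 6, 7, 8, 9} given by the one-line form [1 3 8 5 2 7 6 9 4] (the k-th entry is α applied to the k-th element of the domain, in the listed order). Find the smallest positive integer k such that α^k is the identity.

The disjoint-cycle form of α has cycle lengths 6, 2, 1.
The order of α is the least common multiple of its cycle lengths: lcm(6, 2) = 6.

6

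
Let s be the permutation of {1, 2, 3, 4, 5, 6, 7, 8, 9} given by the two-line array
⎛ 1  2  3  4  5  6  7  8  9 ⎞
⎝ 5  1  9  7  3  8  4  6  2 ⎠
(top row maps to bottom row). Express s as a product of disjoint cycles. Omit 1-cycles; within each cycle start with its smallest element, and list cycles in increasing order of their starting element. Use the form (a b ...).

From 1: 1 → 5 → 3 → 9 → 2 → 1, closing the cycle (1 5 3 9 2).
Repeating from the next unused element and collecting all non-trivial cycles gives (1 5 3 9 2)(4 7)(6 8).

(1 5 3 9 2)(4 7)(6 8)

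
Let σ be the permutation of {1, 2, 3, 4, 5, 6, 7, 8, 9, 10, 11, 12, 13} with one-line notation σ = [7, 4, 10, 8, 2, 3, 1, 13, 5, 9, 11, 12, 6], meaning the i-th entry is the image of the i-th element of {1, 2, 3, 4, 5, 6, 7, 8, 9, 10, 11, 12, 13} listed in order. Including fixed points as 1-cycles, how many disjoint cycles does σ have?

The cycle decomposition is (1, 7)(2, 4, 8, 13, 6, 3, 10, 9, 5)(11)(12), which has 4 cycles (counting 1-cycles).

4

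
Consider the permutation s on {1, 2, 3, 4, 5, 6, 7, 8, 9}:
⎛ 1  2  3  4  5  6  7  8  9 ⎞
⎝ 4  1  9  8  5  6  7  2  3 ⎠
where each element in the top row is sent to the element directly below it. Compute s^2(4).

2

Tracing 4 → 8 → … returns to 4 after 4 steps, so 4 lies in a 4-cycle (1, 4, 8, 2).
Stepping 2 places around the cycle: 4 → 8 → 2.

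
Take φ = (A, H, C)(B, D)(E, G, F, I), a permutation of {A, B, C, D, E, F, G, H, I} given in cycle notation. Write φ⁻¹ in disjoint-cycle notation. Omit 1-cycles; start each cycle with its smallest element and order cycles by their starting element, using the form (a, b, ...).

(A, C, H)(B, D)(E, I, F, G)

The inverse reverses each cycle.
After reversing and putting each cycle's least element first, φ⁻¹ = (A, C, H)(B, D)(E, I, F, G).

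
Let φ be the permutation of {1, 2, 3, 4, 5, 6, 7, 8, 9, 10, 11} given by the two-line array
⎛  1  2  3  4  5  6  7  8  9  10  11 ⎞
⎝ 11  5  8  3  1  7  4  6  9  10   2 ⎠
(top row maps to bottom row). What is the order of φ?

20

Writing φ as disjoint cycles, the cycle lengths are 5, 4, 1, 1.
The order of φ is the least common multiple of its cycle lengths: lcm(5, 4) = 20.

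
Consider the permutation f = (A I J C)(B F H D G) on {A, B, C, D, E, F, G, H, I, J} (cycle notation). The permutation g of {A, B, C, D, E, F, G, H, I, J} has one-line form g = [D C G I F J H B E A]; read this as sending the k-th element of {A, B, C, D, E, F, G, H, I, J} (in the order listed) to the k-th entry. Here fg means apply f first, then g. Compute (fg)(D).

f(D) = G, then g(G) = H; composing gives (fg)(D) = H.

H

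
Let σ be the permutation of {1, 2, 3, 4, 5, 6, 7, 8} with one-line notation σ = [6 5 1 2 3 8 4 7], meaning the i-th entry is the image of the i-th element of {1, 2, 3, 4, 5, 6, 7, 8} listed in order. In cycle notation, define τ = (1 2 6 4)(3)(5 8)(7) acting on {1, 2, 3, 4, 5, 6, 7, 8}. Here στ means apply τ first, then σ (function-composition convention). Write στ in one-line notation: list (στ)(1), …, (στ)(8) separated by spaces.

Chase each element through τ then σ: 1 → 2 → 5; 2 → 6 → 8; 3 → 3 → 1; 4 → 1 → 6; 5 → 8 → 7; 6 → 4 → 2; 7 → 7 → 4; 8 → 5 → 3.
Collecting the images, στ = [5 8 1 6 7 2 4 3].

5 8 1 6 7 2 4 3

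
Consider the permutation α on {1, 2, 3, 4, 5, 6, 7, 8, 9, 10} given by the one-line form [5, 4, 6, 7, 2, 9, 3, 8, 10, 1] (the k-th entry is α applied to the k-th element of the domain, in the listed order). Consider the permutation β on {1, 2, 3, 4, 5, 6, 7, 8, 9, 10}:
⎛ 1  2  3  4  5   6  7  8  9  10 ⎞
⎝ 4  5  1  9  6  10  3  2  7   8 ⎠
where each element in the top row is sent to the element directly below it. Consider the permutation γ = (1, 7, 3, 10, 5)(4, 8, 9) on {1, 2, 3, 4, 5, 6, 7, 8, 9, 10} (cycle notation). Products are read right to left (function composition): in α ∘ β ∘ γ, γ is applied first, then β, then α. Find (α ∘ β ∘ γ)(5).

7

Chase 5: γ(5) = 1; β(1) = 4; α(4) = 7. Hence (α ∘ β ∘ γ)(5) = 7.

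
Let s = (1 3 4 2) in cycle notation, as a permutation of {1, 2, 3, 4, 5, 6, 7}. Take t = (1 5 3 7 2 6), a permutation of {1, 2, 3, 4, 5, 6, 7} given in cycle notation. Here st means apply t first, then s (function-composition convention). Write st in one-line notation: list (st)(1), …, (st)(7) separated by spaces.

(st)(x) = s(t(x)). Computing each image: s(t(1)) = s(5) = 5, s(t(2)) = s(6) = 6, s(t(3)) = s(7) = 7, s(t(4)) = s(4) = 2, s(t(5)) = s(3) = 4, s(t(6)) = s(1) = 3, s(t(7)) = s(2) = 1.
Hence st = [5 6 7 2 4 3 1].

5 6 7 2 4 3 1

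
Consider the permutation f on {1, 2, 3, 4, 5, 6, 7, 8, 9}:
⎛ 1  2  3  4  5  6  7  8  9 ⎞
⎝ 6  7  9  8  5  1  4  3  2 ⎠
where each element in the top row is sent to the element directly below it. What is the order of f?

6

Decomposing into disjoint cycles gives cycle lengths 6, 2, 1.
Since disjoint cycles commute, ord(f) = lcm(6, 2) = 6.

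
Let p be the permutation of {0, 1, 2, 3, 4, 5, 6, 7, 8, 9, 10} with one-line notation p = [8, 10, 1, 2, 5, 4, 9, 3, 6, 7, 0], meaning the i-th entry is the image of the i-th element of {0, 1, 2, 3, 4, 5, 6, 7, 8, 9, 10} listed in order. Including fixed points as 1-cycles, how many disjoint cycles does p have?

The cycle decomposition is (0, 8, 6, 9, 7, 3, 2, 1, 10)(4, 5), which has 2 cycles (counting 1-cycles).

2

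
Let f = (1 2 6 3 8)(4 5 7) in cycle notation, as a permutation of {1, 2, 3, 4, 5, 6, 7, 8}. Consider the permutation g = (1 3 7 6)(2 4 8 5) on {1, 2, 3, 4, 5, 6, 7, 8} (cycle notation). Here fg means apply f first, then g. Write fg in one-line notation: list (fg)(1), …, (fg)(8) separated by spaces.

4 1 5 2 6 7 8 3

For each element, apply f then g: 1 → 2 → 4; 2 → 6 → 1; 3 → 8 → 5; 4 → 5 → 2; 5 → 7 → 6; 6 → 3 → 7; 7 → 4 → 8; 8 → 1 → 3.
So fg in one-line form is 4 1 5 2 6 7 8 3.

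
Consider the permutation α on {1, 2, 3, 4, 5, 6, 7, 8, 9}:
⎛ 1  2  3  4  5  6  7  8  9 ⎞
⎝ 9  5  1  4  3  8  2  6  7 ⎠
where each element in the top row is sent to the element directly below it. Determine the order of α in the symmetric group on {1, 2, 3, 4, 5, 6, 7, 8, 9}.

Writing α as disjoint cycles, the cycle lengths are 6, 2, 1.
The order of α is the least common multiple of its cycle lengths: lcm(6, 2) = 6.

6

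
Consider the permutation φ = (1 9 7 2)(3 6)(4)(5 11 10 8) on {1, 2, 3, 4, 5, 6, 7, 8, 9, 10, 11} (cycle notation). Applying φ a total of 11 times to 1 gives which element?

1 lies in the 4-cycle (1 9 7 2).
Powers repeat with period 4 on this cycle, and 11 mod 4 = 3, so φ^11(1) = φ^3(1).
Advancing 3 steps from 1: 1 → 9 → 7 → 2.

2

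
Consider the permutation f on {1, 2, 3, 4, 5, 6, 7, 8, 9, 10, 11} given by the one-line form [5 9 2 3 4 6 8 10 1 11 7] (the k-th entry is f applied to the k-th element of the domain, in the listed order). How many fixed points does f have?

The fixed points (elements with f(x) = x) are {6}, so there is 1.

1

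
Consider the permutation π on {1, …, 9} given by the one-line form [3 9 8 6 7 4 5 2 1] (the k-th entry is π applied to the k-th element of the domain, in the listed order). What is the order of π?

Writing π as disjoint cycles, the cycle lengths are 5, 2, 2.
The order is lcm(5, 2, 2) = 10.

10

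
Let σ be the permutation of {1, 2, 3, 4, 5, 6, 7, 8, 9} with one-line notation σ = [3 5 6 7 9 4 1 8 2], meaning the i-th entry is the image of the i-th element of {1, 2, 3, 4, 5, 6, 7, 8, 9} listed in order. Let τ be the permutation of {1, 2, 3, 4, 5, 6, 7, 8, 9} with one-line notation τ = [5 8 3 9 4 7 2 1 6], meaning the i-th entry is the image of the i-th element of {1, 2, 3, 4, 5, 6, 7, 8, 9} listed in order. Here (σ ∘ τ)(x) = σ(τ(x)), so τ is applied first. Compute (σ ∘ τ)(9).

τ(9) = 6, then σ(6) = 4; composing gives (σ ∘ τ)(9) = 4.

4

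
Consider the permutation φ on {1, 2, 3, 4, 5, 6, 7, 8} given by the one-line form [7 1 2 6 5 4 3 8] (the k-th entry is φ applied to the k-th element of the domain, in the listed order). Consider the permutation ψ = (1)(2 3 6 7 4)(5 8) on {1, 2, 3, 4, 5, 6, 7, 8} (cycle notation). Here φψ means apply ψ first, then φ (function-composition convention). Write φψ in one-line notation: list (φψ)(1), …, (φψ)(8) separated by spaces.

7 2 4 1 8 3 6 5

Chase each element through ψ then φ: 1 → 1 → 7; 2 → 3 → 2; 3 → 6 → 4; 4 → 2 → 1; 5 → 8 → 8; 6 → 7 → 3; 7 → 4 → 6; 8 → 5 → 5.
Collecting the images, φψ = [7 2 4 1 8 3 6 5].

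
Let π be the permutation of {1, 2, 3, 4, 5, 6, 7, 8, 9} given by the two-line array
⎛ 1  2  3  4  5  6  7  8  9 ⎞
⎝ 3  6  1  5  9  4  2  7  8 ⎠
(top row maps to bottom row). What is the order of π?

The disjoint-cycle form of π has cycle lengths 7, 2.
The order is lcm(7, 2) = 14.

14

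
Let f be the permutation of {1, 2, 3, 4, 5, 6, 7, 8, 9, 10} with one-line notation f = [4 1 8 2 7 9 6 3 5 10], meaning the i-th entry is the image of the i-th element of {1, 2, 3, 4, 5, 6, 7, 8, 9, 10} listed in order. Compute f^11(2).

Tracing 2 → 1 → … returns to 2 after 3 steps, so 2 lies in a 3-cycle (1 4 2).
Since the cycle has length 3, f^11 acts on it the same as f^2 (11 mod 3 = 2).
Stepping 2 places around the cycle: 2 → 1 → 4.

4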